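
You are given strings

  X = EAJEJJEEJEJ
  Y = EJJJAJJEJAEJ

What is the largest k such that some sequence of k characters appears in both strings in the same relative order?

Let dp[i][j] be the LCS length of the first i characters of X and the first j characters of Y. dp[i][j] = dp[i-1][j-1]+1 when the i-th and j-th characters match, else max(dp[i-1][j], dp[i][j-1]).
    ·  E  J  J  J  A  J  J  E  J  A  E  J
 ·  0  0  0  0  0  0  0  0  0  0  0  0  0
 E  0  1  1  1  1  1  1  1  1  1  1  1  1
 A  0  1  1  1  1  2  2  2  2  2  2  2  2
 J  0  1  2  2  2  2  3  3  3  3  3  3  3
 E  0  1  2  2  2  2  3  3  4  4  4  4  4
 J  0  1  2  3  3  3  3  4  4  5  5  5  5
 J  0  1  2  3  4  4  4  4  4  5  5  5  6
 E  0  1  2  3  4  4  4  4  5  5  5  6  6
 E  0  1  2  3  4  4  4  4  5  5  5  6  6
 J  0  1  2  3  4  4  5  5  5  6  6  6  7
 E  0  1  2  3  4  4  5  5  6  6  6  7  7
 J  0  1  2  3  4  4  5  6  6  7  7  7  8
dp[11][12] = 8. One LCS (by backtracking along matches): EAJJEJEJ.

8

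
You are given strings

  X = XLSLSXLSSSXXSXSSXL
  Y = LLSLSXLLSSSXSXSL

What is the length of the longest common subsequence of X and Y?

One common subsequence of length 14: L at X[2]=Y[2] → S at X[3]=Y[3] → L at X[4]=Y[4] → S at X[5]=Y[5] → X at X[6]=Y[6] → L at X[7]=Y[8] → S at X[8]=Y[9] → S at X[9]=Y[10] → S at X[10]=Y[11] → X at X[12]=Y[12] → S at X[13]=Y[13] → X at X[14]=Y[14] → S at X[16]=Y[15] → L at X[18]=Y[16]. Since dp[18][16] = 14, nothing longer is possible.

14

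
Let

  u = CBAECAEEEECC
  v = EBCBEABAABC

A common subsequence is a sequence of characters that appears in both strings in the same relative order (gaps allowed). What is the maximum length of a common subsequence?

5

Match C [1,3], then B [2,7], then A [3,8], then A [6,9], then C [12,11] — 5 characters in the same relative order in both, and the DP table's final entry dp[12][11] is also 5, so no common subsequence is longer.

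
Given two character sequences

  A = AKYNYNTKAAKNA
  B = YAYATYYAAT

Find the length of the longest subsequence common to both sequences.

Let dp[i][j] be the LCS length of the first i characters of A and the first j characters of B. dp[i][j] = dp[i-1][j-1]+1 when the i-th and j-th characters match, else max(dp[i-1][j], dp[i][j-1]).
    ·  Y  A  Y  A  T  Y  Y  A  A  T
 ·  0  0  0  0  0  0  0  0  0  0  0
 A  0  0  1  1  1  1  1  1  1  1  1
 K  0  0  1  1  1  1  1  1  1  1  1
 Y  0  1  1  2  2  2  2  2  2  2  2
 N  0  1  1  2  2  2  2  2  2  2  2
 Y  0  1  1  2  2  2  3  3  3  3  3
 N  0  1  1  2  2  2  3  3  3  3  3
 T  0  1  1  2  2  3  3  3  3  3  4
 K  0  1  1  2  2  3  3  3  3  3  4
 A  0  1  2  2  3  3  3  3  4  4  4
 A  0  1  2  2  3  3  3  3  4  5  5
 K  0  1  2  2  3  3  3  3  4  5  5
 N  0  1  2  2  3  3  3  3  4  5  5
 A  0  1  2  2  3  3  3  3  4  5  5
dp[13][10] = 5. One LCS (by backtracking along matches): AYYAA.

5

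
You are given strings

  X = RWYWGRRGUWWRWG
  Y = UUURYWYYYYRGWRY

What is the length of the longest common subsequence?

7

Pick R (X #1, Y #4) → W (X #2, Y #6) → Y (X #3, Y #10) → R (X #7, Y #11) → G (X #8, Y #12) → W (X #11, Y #13) → R (X #12, Y #14); all 7 characters appear in both, in order. dp[14][15] = 7 confirms this is the maximum.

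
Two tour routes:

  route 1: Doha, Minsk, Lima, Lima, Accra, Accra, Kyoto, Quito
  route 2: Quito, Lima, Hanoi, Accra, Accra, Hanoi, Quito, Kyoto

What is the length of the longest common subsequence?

Pick Lima at route 1[3]=route 2[2]; then Accra at route 1[5]=route 2[4]; then Accra at route 1[6]=route 2[5]; then Kyoto at route 1[7]=route 2[8]; all 4 stops appear in both, in order. The LCS DP gives dp[8][8] = 4, so this is optimal.

4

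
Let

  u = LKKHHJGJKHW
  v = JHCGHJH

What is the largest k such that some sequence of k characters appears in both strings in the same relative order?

4

One common subsequence of length 4: H [4,2], H [5,5], J [8,6], H [10,7]. The LCS DP gives dp[11][7] = 4, so this is optimal.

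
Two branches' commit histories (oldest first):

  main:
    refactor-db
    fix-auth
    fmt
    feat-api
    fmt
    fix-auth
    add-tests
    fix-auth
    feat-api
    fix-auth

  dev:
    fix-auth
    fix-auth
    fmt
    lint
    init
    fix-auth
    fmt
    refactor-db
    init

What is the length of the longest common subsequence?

3

Pick fix-auth (main #2, dev #2), then fmt (main #3, dev #3), then fmt (main #5, dev #7); all 3 commits appear in both, in order. Since dp[10][9] = 3, nothing longer is possible.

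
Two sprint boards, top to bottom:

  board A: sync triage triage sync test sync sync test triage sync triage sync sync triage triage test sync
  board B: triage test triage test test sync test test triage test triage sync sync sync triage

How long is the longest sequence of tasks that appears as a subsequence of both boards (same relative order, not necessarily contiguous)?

Taking triage [2,1] → triage [3,3] → sync [4,6] → test [5,8] → test [8,10] → triage [9,11] → sync [10,12] → sync [12,13] → sync [13,14] → triage [15,15] gives a common subsequence of length 10. The LCS DP gives dp[17][15] = 10, so this is optimal.

10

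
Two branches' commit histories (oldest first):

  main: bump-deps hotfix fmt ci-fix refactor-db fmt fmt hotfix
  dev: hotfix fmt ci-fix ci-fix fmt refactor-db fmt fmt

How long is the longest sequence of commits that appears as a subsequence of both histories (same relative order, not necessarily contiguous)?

6

One common subsequence of length 6: hotfix [2,1]; then fmt [3,2]; then ci-fix [4,4]; then refactor-db [5,6]; then fmt [6,7]; then fmt [7,8]. The LCS DP gives dp[8][8] = 6, so this is optimal.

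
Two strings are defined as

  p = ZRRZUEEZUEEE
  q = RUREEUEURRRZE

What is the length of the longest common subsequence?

7

Match R (p #2, q #1), then R (p #3, q #3), then E (p #6, q #4), then E (p #7, q #5), then U (p #9, q #6), then E (p #10, q #7), then E (p #12, q #13) — 7 characters in the same relative order in both. dp[12][13] = 7 confirms this is the maximum.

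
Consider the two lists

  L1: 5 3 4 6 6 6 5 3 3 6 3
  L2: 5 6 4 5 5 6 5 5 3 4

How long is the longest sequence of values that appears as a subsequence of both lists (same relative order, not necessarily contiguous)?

One common subsequence of length 5: 5 [1,1]; then 4 [3,3]; then 6 [4,6]; then 5 [7,8]; then 3 [8,9]. Since dp[11][10] = 5, nothing longer is possible.

5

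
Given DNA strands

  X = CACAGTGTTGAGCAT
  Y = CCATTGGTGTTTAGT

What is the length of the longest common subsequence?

Pick C (X #1, Y #1); then C (X #3, Y #2); then A (X #4, Y #3); then G (X #5, Y #7); then T (X #6, Y #8); then G (X #7, Y #9); then T (X #8, Y #11); then T (X #9, Y #12); then A (X #11, Y #13); then G (X #12, Y #14); then T (X #15, Y #15); all 11 bases appear in both, in order. dp[15][15] = 11 confirms this is the maximum.

11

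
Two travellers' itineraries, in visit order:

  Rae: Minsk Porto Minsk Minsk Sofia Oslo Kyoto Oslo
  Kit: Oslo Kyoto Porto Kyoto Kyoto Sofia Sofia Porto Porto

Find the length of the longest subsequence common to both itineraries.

2

Taking Porto at Rae[2]=Kit[3], Sofia at Rae[5]=Kit[7] gives a common subsequence of length 2. dp[8][9] = 2 confirms this is the maximum.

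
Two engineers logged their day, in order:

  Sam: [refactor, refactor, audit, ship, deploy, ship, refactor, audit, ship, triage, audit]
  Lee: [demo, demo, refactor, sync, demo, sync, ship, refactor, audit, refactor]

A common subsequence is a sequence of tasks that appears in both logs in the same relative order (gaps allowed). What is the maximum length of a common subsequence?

4

One common subsequence of length 4: refactor at Sam[1]=Lee[3] → refactor at Sam[2]=Lee[8] → audit at Sam[3]=Lee[9] → refactor at Sam[7]=Lee[10]. Since dp[11][10] = 4, nothing longer is possible.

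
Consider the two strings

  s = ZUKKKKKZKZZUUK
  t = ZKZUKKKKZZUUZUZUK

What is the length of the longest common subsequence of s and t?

One common subsequence of length 12: Z at s[1]=t[3], then U at s[2]=t[4], then K at s[4]=t[5], then K at s[5]=t[6], then K at s[6]=t[7], then K at s[7]=t[8], then Z at s[8]=t[9], then Z at s[10]=t[10], then Z at s[11]=t[13], then U at s[12]=t[14], then U at s[13]=t[16], then K at s[14]=t[17], and the DP table's final entry dp[14][17] is also 12, so no common subsequence is longer.

12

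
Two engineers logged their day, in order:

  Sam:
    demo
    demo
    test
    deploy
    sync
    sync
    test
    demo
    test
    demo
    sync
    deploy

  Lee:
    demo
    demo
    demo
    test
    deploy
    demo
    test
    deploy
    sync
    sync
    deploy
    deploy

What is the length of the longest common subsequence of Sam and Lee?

8

Taking demo [1,2], demo [2,3], test [3,4], deploy [4,5], demo [8,6], test [9,7], sync [11,10], deploy [12,12] gives a common subsequence of length 8. The LCS DP gives dp[12][12] = 8, so this is optimal.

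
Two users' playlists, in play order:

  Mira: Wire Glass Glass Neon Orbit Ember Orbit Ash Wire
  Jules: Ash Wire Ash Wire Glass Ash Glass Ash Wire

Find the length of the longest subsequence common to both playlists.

Pick Wire (Mira #1, Jules #4), then Glass (Mira #2, Jules #5), then Glass (Mira #3, Jules #7), then Ash (Mira #8, Jules #8), then Wire (Mira #9, Jules #9); all 5 songs appear in both, in order. dp[9][9] = 5 confirms this is the maximum.

5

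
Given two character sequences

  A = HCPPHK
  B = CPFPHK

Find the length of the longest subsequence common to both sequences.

One common subsequence of length 5: C at A[2]=B[1], then P at A[3]=B[2], then P at A[4]=B[4], then H at A[5]=B[5], then K at A[6]=B[6], and the DP table's final entry dp[6][6] is also 5, so no common subsequence is longer.

5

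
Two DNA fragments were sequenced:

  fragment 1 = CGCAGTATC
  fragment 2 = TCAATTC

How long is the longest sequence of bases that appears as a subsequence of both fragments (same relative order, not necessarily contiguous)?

Let dp[i][j] be the LCS length of the first i bases of fragment 1 and the first j bases of fragment 2. dp[i][j] = dp[i-1][j-1]+1 when the i-th and j-th bases match, else max(dp[i-1][j], dp[i][j-1]).
    ·  T  C  A  A  T  T  C
 ·  0  0  0  0  0  0  0  0
 C  0  0  1  1  1  1  1  1
 G  0  0  1  1  1  1  1  1
 C  0  0  1  1  1  1  1  2
 A  0  0  1  2  2  2  2  2
 G  0  0  1  2  2  2  2  2
 T  0  1  1  2  2  3  3  3
 A  0  1  1  2  3  3  3  3
 T  0  1  1  2  3  4  4  4
 C  0  1  2  2  3  4  4  5
dp[9][7] = 5. One LCS (by backtracking along matches): CATTC.

5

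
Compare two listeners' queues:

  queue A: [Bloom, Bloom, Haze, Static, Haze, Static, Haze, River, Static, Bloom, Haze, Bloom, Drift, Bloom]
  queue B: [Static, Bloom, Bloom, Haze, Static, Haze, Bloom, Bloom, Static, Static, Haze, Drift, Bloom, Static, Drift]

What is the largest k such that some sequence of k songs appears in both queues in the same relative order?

10

Pick Bloom (queue A #1, queue B #2), then Bloom (queue A #2, queue B #3), then Haze (queue A #3, queue B #4), then Static (queue A #4, queue B #5), then Haze (queue A #5, queue B #6), then Static (queue A #6, queue B #9), then Static (queue A #9, queue B #10), then Haze (queue A #11, queue B #11), then Bloom (queue A #12, queue B #13), then Drift (queue A #13, queue B #15); all 10 songs appear in both, in order. Since dp[14][15] = 10, nothing longer is possible.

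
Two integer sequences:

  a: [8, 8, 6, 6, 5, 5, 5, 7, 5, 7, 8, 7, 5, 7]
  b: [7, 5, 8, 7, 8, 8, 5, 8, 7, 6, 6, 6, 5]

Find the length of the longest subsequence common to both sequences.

Pick 8 (a #1, b #5); then 8 (a #2, b #6); then 5 (a #9, b #7); then 8 (a #11, b #8); then 7 (a #12, b #9); then 5 (a #13, b #13); all 6 values appear in both, in order. The LCS DP gives dp[14][13] = 6, so this is optimal.

6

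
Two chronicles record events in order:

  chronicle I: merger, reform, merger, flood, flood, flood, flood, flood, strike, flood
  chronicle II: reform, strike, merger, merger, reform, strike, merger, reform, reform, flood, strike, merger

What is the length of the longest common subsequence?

5

One common subsequence of length 5: merger [1,4]; then reform [2,5]; then merger [3,7]; then flood [8,10]; then strike [9,11]. The LCS DP gives dp[10][12] = 5, so this is optimal.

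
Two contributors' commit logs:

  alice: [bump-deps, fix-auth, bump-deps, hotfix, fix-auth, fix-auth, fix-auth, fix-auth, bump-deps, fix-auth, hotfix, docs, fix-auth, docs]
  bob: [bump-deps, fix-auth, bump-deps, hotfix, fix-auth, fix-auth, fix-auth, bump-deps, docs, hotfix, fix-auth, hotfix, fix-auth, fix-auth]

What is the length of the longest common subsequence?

11

One common subsequence of length 11: bump-deps (alice #1, bob #1), then fix-auth (alice #2, bob #2), then bump-deps (alice #3, bob #3), then hotfix (alice #4, bob #4), then fix-auth (alice #6, bob #5), then fix-auth (alice #7, bob #6), then fix-auth (alice #8, bob #7), then bump-deps (alice #9, bob #8), then fix-auth (alice #10, bob #11), then hotfix (alice #11, bob #12), then fix-auth (alice #13, bob #14). dp[14][14] = 11 confirms this is the maximum.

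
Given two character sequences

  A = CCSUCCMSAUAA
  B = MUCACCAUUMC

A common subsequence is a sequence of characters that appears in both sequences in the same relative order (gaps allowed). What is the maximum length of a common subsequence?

Let dp[i][j] be the LCS length of the first i characters of A and the first j characters of B. dp[i][j] = dp[i-1][j-1]+1 when the i-th and j-th characters match, else max(dp[i-1][j], dp[i][j-1]).
    ·  M  U  C  A  C  C  A  U  U  M  C
 ·  0  0  0  0  0  0  0  0  0  0  0  0
 C  0  0  0  1  1  1  1  1  1  1  1  1
 C  0  0  0  1  1  2  2  2  2  2  2  2
 S  0  0  0  1  1  2  2  2  2  2  2  2
 U  0  0  1  1  1  2  2  2  3  3  3  3
 C  0  0  1  2  2  2  3  3  3  3  3  4
 C  0  0  1  2  2  3  3  3  3  3  3  4
 M  0  1  1  2  2  3  3  3  3  3  4  4
 S  0  1  1  2  2  3  3  3  3  3  4  4
 A  0  1  1  2  3  3  3  4  4  4  4  4
 U  0  1  2  2  3  3  3  4  5  5  5  5
 A  0  1  2  2  3  3  3  4  5  5  5  5
 A  0  1  2  2  3  3  3  4  5  5  5  5
dp[12][11] = 5. One LCS (by backtracking along matches): CCCAU.

5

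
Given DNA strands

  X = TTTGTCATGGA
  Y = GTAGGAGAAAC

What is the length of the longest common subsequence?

6

One common subsequence of length 6: G (X #4, Y #1) → T (X #5, Y #2) → A (X #7, Y #3) → G (X #9, Y #5) → G (X #10, Y #7) → A (X #11, Y #10). Since dp[11][11] = 6, nothing longer is possible.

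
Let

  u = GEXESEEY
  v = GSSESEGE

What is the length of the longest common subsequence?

5

Match G [1,1] → E [4,4] → S [5,5] → E [6,6] → E [7,8] — 5 characters in the same relative order in both. dp[8][8] = 5 confirms this is the maximum.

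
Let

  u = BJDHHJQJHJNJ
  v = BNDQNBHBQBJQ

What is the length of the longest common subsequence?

Pick B at u[1]=v[1] → D at u[3]=v[3] → H at u[4]=v[7] → J at u[6]=v[11] → Q at u[7]=v[12]; all 5 characters appear in both, in order, and the DP table's final entry dp[12][12] is also 5, so no common subsequence is longer.

5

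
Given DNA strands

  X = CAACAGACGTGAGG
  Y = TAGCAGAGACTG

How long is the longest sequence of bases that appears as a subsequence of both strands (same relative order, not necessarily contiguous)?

Pick C at X[1]=Y[4], then A at X[2]=Y[5], then A at X[5]=Y[7], then G at X[6]=Y[8], then A at X[7]=Y[9], then C at X[8]=Y[10], then T at X[10]=Y[11], then G at X[14]=Y[12]; all 8 bases appear in both, in order, and the DP table's final entry dp[14][12] is also 8, so no common subsequence is longer.

8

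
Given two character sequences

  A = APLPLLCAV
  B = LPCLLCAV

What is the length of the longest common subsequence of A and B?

7

Taking L (A #3, B #1), P (A #4, B #2), L (A #5, B #4), L (A #6, B #5), C (A #7, B #6), A (A #8, B #7), V (A #9, B #8) gives a common subsequence of length 7. The LCS DP gives dp[9][8] = 7, so this is optimal.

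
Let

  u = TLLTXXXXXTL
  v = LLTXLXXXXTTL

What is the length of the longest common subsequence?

10

Let dp[i][j] be the LCS length of the first i characters of u and the first j characters of v. dp[i][j] = dp[i-1][j-1]+1 when the i-th and j-th characters match, else max(dp[i-1][j], dp[i][j-1]).
    ·  L  L  T  X  L  X  X  X  X  T  T  L
 ·  0  0  0  0  0  0  0  0  0  0  0  0  0
 T  0  0  0  1  1  1  1  1  1  1  1  1  1
 L  0  1  1  1  1  2  2  2  2  2  2  2  2
 L  0  1  2  2  2  2  2  2  2  2  2  2  3
 T  0  1  2  3  3  3  3  3  3  3  3  3  3
 X  0  1  2  3  4  4  4  4  4  4  4  4  4
 X  0  1  2  3  4  4  5  5  5  5  5  5  5
 X  0  1  2  3  4  4  5  6  6  6  6  6  6
 X  0  1  2  3  4  4  5  6  7  7  7  7  7
 X  0  1  2  3  4  4  5  6  7  8  8  8  8
 T  0  1  2  3  4  4  5  6  7  8  9  9  9
 L  0  1  2  3  4  5  5  6  7  8  9  9 10
dp[11][12] = 10. One LCS (by backtracking along matches): LLTXXXXXTL.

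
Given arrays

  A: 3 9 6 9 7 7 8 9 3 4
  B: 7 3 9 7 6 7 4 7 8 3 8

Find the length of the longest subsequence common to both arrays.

7

Let dp[i][j] be the LCS length of the first i values of A and the first j values of B. dp[i][j] = dp[i-1][j-1]+1 when the i-th and j-th values match, else max(dp[i-1][j], dp[i][j-1]).
    ·  7  3  9  7  6  7  4  7  8  3  8
 ·  0  0  0  0  0  0  0  0  0  0  0  0
 3  0  0  1  1  1  1  1  1  1  1  1  1
 9  0  0  1  2  2  2  2  2  2  2  2  2
 6  0  0  1  2  2  3  3  3  3  3  3  3
 9  0  0  1  2  2  3  3  3  3  3  3  3
 7  0  1  1  2  3  3  4  4  4  4  4  4
 7  0  1  1  2  3  3  4  4  5  5  5  5
 8  0  1  1  2  3  3  4  4  5  6  6  6
 9  0  1  1  2  3  3  4  4  5  6  6  6
 3  0  1  2  2  3  3  4  4  5  6  7  7
 4  0  1  2  2  3  3  4  5  5  6  7  7
dp[10][11] = 7. One LCS (by backtracking along matches): 3, 9, 6, 7, 7, 8, 3.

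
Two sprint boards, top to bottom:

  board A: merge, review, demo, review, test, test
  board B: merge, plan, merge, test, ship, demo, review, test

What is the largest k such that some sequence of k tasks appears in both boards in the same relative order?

Pick merge [1,3] → demo [3,6] → review [4,7] → test [6,8]; all 4 tasks appear in both, in order. Since dp[6][8] = 4, nothing longer is possible.

4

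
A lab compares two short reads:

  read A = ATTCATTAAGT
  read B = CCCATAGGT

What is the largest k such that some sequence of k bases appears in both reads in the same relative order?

Match C [4,3], then A [5,4], then T [7,5], then A [8,6], then G [10,8], then T [11,9] — 6 bases in the same relative order in both. The LCS DP gives dp[11][9] = 6, so this is optimal.

6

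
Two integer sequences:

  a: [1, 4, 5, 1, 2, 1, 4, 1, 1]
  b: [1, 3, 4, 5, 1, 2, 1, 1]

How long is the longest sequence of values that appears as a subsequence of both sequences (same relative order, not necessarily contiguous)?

7

Let dp[i][j] be the LCS length of the first i values of a and the first j values of b. dp[i][j] = dp[i-1][j-1]+1 when the i-th and j-th values match, else max(dp[i-1][j], dp[i][j-1]).
    ·  1  3  4  5  1  2  1  1
 ·  0  0  0  0  0  0  0  0  0
 1  0  1  1  1  1  1  1  1  1
 4  0  1  1  2  2  2  2  2  2
 5  0  1  1  2  3  3  3  3  3
 1  0  1  1  2  3  4  4  4  4
 2  0  1  1  2  3  4  5  5  5
 1  0  1  1  2  3  4  5  6  6
 4  0  1  1  2  3  4  5  6  6
 1  0  1  1  2  3  4  5  6  7
 1  0  1  1  2  3  4  5  6  7
dp[9][8] = 7. One LCS (by backtracking along matches): 1, 4, 5, 1, 2, 1, 1.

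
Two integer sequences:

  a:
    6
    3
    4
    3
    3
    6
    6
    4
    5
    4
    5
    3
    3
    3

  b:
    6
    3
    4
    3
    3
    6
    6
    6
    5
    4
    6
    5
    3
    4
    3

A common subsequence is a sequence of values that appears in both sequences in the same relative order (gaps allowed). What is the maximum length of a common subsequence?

Taking 6 (a #1, b #1); then 3 (a #2, b #2); then 4 (a #3, b #3); then 3 (a #4, b #4); then 3 (a #5, b #5); then 6 (a #6, b #7); then 6 (a #7, b #8); then 5 (a #9, b #9); then 4 (a #10, b #10); then 5 (a #11, b #12); then 3 (a #12, b #13); then 3 (a #14, b #15) gives a common subsequence of length 12. Since dp[14][15] = 12, nothing longer is possible.

12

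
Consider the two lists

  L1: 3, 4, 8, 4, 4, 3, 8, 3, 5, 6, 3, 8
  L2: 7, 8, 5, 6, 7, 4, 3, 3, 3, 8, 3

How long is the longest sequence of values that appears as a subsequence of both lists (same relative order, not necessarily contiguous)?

Let dp[i][j] be the LCS length of the first i values of L1 and the first j values of L2. dp[i][j] = dp[i-1][j-1]+1 when the i-th and j-th values match, else max(dp[i-1][j], dp[i][j-1]).
    ·  7  8  5  6  7  4  3  3  3  8  3
 ·  0  0  0  0  0  0  0  0  0  0  0  0
 3  0  0  0  0  0  0  0  1  1  1  1  1
 4  0  0  0  0  0  0  1  1  1  1  1  1
 8  0  0  1  1  1  1  1  1  1  1  2  2
 4  0  0  1  1  1  1  2  2  2  2  2  2
 4  0  0  1  1  1  1  2  2  2  2  2  2
 3  0  0  1  1  1  1  2  3  3  3  3  3
 8  0  0  1  1  1  1  2  3  3  3  4  4
 3  0  0  1  1  1  1  2  3  4  4  4  5
 5  0  0  1  2  2  2  2  3  4  4  4  5
 6  0  0  1  2  3  3  3  3  4  4  4  5
 3  0  0  1  2  3  3  3  4  4  5  5  5
 8  0  0  1  2  3  3  3  4  4  5  6  6
dp[12][11] = 6. One LCS (by backtracking along matches): 8, 4, 3, 3, 3, 8.

6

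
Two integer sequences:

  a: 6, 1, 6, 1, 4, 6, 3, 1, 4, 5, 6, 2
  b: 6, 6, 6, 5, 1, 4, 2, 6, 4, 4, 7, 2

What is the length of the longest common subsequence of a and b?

7

One common subsequence of length 7: 6 (a #1, b #2), then 6 (a #3, b #3), then 1 (a #4, b #5), then 4 (a #5, b #6), then 6 (a #6, b #8), then 4 (a #9, b #10), then 2 (a #12, b #12). The LCS DP gives dp[12][12] = 7, so this is optimal.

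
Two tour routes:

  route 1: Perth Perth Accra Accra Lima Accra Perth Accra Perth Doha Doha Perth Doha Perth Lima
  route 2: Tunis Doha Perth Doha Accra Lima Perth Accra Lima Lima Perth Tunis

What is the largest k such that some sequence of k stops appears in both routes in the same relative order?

6

Taking Perth at route 1[1]=route 2[3] → Accra at route 1[4]=route 2[5] → Lima at route 1[5]=route 2[6] → Perth at route 1[7]=route 2[7] → Accra at route 1[8]=route 2[8] → Perth at route 1[9]=route 2[11] gives a common subsequence of length 6. dp[15][12] = 6 confirms this is the maximum.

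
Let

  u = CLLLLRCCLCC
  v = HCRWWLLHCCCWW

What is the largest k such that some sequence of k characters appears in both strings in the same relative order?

6

Let dp[i][j] be the LCS length of the first i characters of u and the first j characters of v. dp[i][j] = dp[i-1][j-1]+1 when the i-th and j-th characters match, else max(dp[i-1][j], dp[i][j-1]).
    ·  H  C  R  W  W  L  L  H  C  C  C  W  W
 ·  0  0  0  0  0  0  0  0  0  0  0  0  0  0
 C  0  0  1  1  1  1  1  1  1  1  1  1  1  1
 L  0  0  1  1  1  1  2  2  2  2  2  2  2  2
 L  0  0  1  1  1  1  2  3  3  3  3  3  3  3
 L  0  0  1  1  1  1  2  3  3  3  3  3  3  3
 L  0  0  1  1  1  1  2  3  3  3  3  3  3  3
 R  0  0  1  2  2  2  2  3  3  3  3  3  3  3
 C  0  0  1  2  2  2  2  3  3  4  4  4  4  4
 C  0  0  1  2  2  2  2  3  3  4  5  5  5  5
 L  0  0  1  2  2  2  3  3  3  4  5  5  5  5
 C  0  0  1  2  2  2  3  3  3  4  5  6  6  6
 C  0  0  1  2  2  2  3  3  3  4  5  6  6  6
dp[11][13] = 6. One LCS (by backtracking along matches): CLLCCC.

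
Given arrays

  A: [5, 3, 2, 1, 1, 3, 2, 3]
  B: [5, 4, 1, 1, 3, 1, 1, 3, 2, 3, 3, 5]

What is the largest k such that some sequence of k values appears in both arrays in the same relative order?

Match 5 at A[1]=B[1]; then 3 at A[2]=B[5]; then 1 at A[4]=B[6]; then 1 at A[5]=B[7]; then 3 at A[6]=B[8]; then 2 at A[7]=B[9]; then 3 at A[8]=B[11] — 7 values in the same relative order in both. The LCS DP gives dp[8][12] = 7, so this is optimal.

7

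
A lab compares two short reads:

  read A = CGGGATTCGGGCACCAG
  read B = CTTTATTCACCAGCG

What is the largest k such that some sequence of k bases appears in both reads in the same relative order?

10

Match C (read A #1, read B #1), then A (read A #5, read B #5), then T (read A #6, read B #6), then T (read A #7, read B #7), then C (read A #12, read B #8), then A (read A #13, read B #9), then C (read A #14, read B #10), then C (read A #15, read B #11), then A (read A #16, read B #12), then G (read A #17, read B #15) — 10 bases in the same relative order in both. Since dp[17][15] = 10, nothing longer is possible.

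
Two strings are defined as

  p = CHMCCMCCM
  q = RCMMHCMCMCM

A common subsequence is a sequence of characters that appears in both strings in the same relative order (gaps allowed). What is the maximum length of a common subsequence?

Match C at p[1]=q[2]; then H at p[2]=q[5]; then M at p[3]=q[7]; then C at p[5]=q[8]; then M at p[6]=q[9]; then C at p[8]=q[10]; then M at p[9]=q[11] — 7 characters in the same relative order in both, and the DP table's final entry dp[9][11] is also 7, so no common subsequence is longer.

7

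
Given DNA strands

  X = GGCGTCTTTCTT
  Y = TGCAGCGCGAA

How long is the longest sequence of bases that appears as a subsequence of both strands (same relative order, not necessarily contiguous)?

Let dp[i][j] be the LCS length of the first i bases of X and the first j bases of Y. dp[i][j] = dp[i-1][j-1]+1 when the i-th and j-th bases match, else max(dp[i-1][j], dp[i][j-1]).
    ·  T  G  C  A  G  C  G  C  G  A  A
 ·  0  0  0  0  0  0  0  0  0  0  0  0
 G  0  0  1  1  1  1  1  1  1  1  1  1
 G  0  0  1  1  1  2  2  2  2  2  2  2
 C  0  0  1  2  2  2  3  3  3  3  3  3
 G  0  0  1  2  2  3  3  4  4  4  4  4
 T  0  1  1  2  2  3  3  4  4  4  4  4
 C  0  1  1  2  2  3  4  4  5  5  5  5
 T  0  1  1  2  2  3  4  4  5  5  5  5
 T  0  1  1  2  2  3  4  4  5  5  5  5
 T  0  1  1  2  2  3  4  4  5  5  5  5
 C  0  1  1  2  2  3  4  4  5  5  5  5
 T  0  1  1  2  2  3  4  4  5  5  5  5
 T  0  1  1  2  2  3  4  4  5  5  5  5
dp[12][11] = 5. One LCS (by backtracking along matches): GGCGC.

5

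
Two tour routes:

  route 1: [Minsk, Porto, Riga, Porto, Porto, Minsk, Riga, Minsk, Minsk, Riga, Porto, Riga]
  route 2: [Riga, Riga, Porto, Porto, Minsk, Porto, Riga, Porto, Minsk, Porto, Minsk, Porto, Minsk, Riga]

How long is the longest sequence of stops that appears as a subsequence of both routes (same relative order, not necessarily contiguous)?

Match Riga (route 1 #3, route 2 #2); then Porto (route 1 #4, route 2 #3); then Porto (route 1 #5, route 2 #4); then Minsk (route 1 #6, route 2 #5); then Riga (route 1 #7, route 2 #7); then Minsk (route 1 #8, route 2 #9); then Minsk (route 1 #9, route 2 #11); then Porto (route 1 #11, route 2 #12); then Riga (route 1 #12, route 2 #14) — 9 stops in the same relative order in both. Since dp[12][14] = 9, nothing longer is possible.

9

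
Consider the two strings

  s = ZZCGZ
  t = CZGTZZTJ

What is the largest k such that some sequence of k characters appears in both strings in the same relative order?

3

Taking Z at s[1]=t[2] → Z at s[2]=t[5] → Z at s[5]=t[6] gives a common subsequence of length 3. dp[5][8] = 3 confirms this is the maximum.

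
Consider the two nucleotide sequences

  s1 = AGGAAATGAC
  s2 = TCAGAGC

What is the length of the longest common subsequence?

One common subsequence of length 5: A (s1 #1, s2 #3), G (s1 #3, s2 #4), A (s1 #6, s2 #5), G (s1 #8, s2 #6), C (s1 #10, s2 #7). Since dp[10][7] = 5, nothing longer is possible.

5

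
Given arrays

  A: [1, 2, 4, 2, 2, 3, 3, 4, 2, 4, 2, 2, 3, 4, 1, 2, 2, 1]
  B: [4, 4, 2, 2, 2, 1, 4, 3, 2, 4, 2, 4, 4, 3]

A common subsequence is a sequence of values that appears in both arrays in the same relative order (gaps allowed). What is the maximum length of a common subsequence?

Taking 2 [2,3]; then 2 [4,4]; then 2 [5,5]; then 3 [6,8]; then 4 [8,10]; then 2 [9,11]; then 4 [10,13]; then 3 [13,14] gives a common subsequence of length 8, and the DP table's final entry dp[18][14] is also 8, so no common subsequence is longer.

8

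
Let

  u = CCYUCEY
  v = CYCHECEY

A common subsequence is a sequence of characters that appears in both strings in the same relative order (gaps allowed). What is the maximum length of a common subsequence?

5

Taking C (u #1, v #1), then C (u #2, v #3), then C (u #5, v #6), then E (u #6, v #7), then Y (u #7, v #8) gives a common subsequence of length 5. Since dp[7][8] = 5, nothing longer is possible.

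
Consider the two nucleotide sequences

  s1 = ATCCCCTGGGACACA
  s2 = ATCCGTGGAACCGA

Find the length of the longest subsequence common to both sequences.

11

One common subsequence of length 11: A [1,1]; then T [2,2]; then C [3,3]; then C [4,4]; then T [7,6]; then G [8,7]; then G [9,8]; then A [11,10]; then C [12,11]; then C [14,12]; then A [15,14]. dp[15][14] = 11 confirms this is the maximum.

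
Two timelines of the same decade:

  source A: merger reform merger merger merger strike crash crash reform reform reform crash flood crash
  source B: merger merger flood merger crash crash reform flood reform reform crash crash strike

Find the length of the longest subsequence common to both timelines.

10

Taking merger [1,1] → merger [3,2] → merger [5,4] → crash [7,5] → crash [8,6] → reform [9,7] → reform [10,9] → reform [11,10] → crash [12,11] → crash [14,12] gives a common subsequence of length 10. The LCS DP gives dp[14][13] = 10, so this is optimal.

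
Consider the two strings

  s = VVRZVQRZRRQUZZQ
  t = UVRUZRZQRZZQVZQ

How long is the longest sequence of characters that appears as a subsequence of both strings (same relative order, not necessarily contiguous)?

9

Pick V [1,2]; then R [3,6]; then Z [4,7]; then Q [6,8]; then R [7,9]; then Z [8,11]; then Q [11,12]; then Z [14,14]; then Q [15,15]; all 9 characters appear in both, in order, and the DP table's final entry dp[15][15] is also 9, so no common subsequence is longer.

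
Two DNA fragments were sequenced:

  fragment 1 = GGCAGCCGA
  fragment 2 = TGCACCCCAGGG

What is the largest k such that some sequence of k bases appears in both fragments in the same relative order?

Let dp[i][j] be the LCS length of the first i bases of fragment 1 and the first j bases of fragment 2. dp[i][j] = dp[i-1][j-1]+1 when the i-th and j-th bases match, else max(dp[i-1][j], dp[i][j-1]).
    ·  T  G  C  A  C  C  C  C  A  G  G  G
 ·  0  0  0  0  0  0  0  0  0  0  0  0  0
 G  0  0  1  1  1  1  1  1  1  1  1  1  1
 G  0  0  1  1  1  1  1  1  1  1  2  2  2
 C  0  0  1  2  2  2  2  2  2  2  2  2  2
 A  0  0  1  2  3  3  3  3  3  3  3  3  3
 G  0  0  1  2  3  3  3  3  3  3  4  4  4
 C  0  0  1  2  3  4  4  4  4  4  4  4  4
 C  0  0  1  2  3  4  5  5  5  5  5  5  5
 G  0  0  1  2  3  4  5  5  5  5  6  6  6
 A  0  0  1  2  3  4  5  5  5  6  6  6  6
dp[9][12] = 6. One LCS (by backtracking along matches): GCACCG.

6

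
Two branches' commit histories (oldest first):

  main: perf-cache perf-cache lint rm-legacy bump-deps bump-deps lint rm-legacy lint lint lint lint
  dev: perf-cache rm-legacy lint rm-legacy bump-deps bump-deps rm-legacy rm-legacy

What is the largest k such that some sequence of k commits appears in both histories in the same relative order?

6

Taking perf-cache at main[1]=dev[1]; then lint at main[3]=dev[3]; then rm-legacy at main[4]=dev[4]; then bump-deps at main[5]=dev[5]; then bump-deps at main[6]=dev[6]; then rm-legacy at main[8]=dev[8] gives a common subsequence of length 6. dp[12][8] = 6 confirms this is the maximum.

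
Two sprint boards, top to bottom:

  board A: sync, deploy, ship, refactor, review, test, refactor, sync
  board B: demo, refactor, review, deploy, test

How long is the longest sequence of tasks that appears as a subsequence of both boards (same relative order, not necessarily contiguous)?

3

One common subsequence of length 3: refactor at board A[4]=board B[2], then review at board A[5]=board B[3], then test at board A[6]=board B[5], and the DP table's final entry dp[8][5] is also 3, so no common subsequence is longer.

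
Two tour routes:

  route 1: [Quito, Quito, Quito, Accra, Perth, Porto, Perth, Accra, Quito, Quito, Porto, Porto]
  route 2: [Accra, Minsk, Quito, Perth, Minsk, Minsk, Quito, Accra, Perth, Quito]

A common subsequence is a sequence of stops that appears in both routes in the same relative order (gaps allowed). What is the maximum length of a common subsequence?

Match Quito [1,3], Quito [3,7], Accra [4,8], Perth [7,9], Quito [10,10] — 5 stops in the same relative order in both. dp[12][10] = 5 confirms this is the maximum.

5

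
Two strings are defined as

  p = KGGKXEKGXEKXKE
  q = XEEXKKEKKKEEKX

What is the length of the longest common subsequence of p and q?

Pick K at p[1]=q[5], then K at p[4]=q[6], then E at p[6]=q[7], then K at p[7]=q[10], then E at p[10]=q[12], then K at p[11]=q[13], then X at p[12]=q[14]; all 7 characters appear in both, in order. dp[14][14] = 7 confirms this is the maximum.

7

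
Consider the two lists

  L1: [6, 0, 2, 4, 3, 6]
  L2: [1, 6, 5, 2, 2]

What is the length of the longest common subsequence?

Taking 6 [1,2], then 2 [3,5] gives a common subsequence of length 2. The LCS DP gives dp[6][5] = 2, so this is optimal.

2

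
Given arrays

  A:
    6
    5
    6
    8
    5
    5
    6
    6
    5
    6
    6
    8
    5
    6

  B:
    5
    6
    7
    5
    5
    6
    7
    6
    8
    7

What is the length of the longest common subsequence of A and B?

7

Let dp[i][j] be the LCS length of the first i values of A and the first j values of B. dp[i][j] = dp[i-1][j-1]+1 when the i-th and j-th values match, else max(dp[i-1][j], dp[i][j-1]).
    ·  5  6  7  5  5  6  7  6  8  7
 ·  0  0  0  0  0  0  0  0  0  0  0
 6  0  0  1  1  1  1  1  1  1  1  1
 5  0  1  1  1  2  2  2  2  2  2  2
 6  0  1  2  2  2  2  3  3  3  3  3
 8  0  1  2  2  2  2  3  3  3  4  4
 5  0  1  2  2  3  3  3  3  3  4  4
 5  0  1  2  2  3  4  4  4  4  4  4
 6  0  1  2  2  3  4  5  5  5  5  5
 6  0  1  2  2  3  4  5  5  6  6  6
 5  0  1  2  2  3  4  5  5  6  6  6
 6  0  1  2  2  3  4  5  5  6  6  6
 6  0  1  2  2  3  4  5  5  6  6  6
 8  0  1  2  2  3  4  5  5  6  7  7
 5  0  1  2  2  3  4  5  5  6  7  7
 6  0  1  2  2  3  4  5  5  6  7  7
dp[14][10] = 7. One LCS (by backtracking along matches): 5, 6, 5, 5, 6, 6, 8.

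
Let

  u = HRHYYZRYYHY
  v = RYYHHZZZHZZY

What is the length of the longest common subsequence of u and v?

6

Pick R [2,1], then Y [4,2], then Y [5,3], then Z [6,8], then H [10,9], then Y [11,12]; all 6 characters appear in both, in order. Since dp[11][12] = 6, nothing longer is possible.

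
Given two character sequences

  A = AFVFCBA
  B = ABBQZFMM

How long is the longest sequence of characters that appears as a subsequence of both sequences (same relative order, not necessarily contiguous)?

Match A [1,1], F [2,6] — 2 characters in the same relative order in both. Since dp[7][8] = 2, nothing longer is possible.

2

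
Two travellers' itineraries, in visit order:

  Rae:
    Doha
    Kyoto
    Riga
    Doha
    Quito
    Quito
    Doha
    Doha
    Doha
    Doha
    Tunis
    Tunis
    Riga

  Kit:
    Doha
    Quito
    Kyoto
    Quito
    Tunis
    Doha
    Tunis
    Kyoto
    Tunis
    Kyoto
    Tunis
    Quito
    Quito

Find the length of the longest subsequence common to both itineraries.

6

Match Doha at Rae[1]=Kit[1]; then Kyoto at Rae[2]=Kit[3]; then Quito at Rae[5]=Kit[4]; then Doha at Rae[7]=Kit[6]; then Tunis at Rae[11]=Kit[9]; then Tunis at Rae[12]=Kit[11] — 6 stops in the same relative order in both. The LCS DP gives dp[13][13] = 6, so this is optimal.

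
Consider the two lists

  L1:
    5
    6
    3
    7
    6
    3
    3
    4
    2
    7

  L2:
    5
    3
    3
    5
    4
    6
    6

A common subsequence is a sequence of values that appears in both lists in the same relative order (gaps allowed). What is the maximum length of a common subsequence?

4

Taking 5 at L1[1]=L2[1] → 3 at L1[3]=L2[2] → 3 at L1[6]=L2[3] → 4 at L1[8]=L2[5] gives a common subsequence of length 4. Since dp[10][7] = 4, nothing longer is possible.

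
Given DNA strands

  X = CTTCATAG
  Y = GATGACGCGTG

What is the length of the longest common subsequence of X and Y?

4

Let dp[i][j] be the LCS length of the first i bases of X and the first j bases of Y. dp[i][j] = dp[i-1][j-1]+1 when the i-th and j-th bases match, else max(dp[i-1][j], dp[i][j-1]).
    ·  G  A  T  G  A  C  G  C  G  T  G
 ·  0  0  0  0  0  0  0  0  0  0  0  0
 C  0  0  0  0  0  0  1  1  1  1  1  1
 T  0  0  0  1  1  1  1  1  1  1  2  2
 T  0  0  0  1  1  1  1  1  1  1  2  2
 C  0  0  0  1  1  1  2  2  2  2  2  2
 A  0  0  1  1  1  2  2  2  2  2  2  2
 T  0  0  1  2  2  2  2  2  2  2  3  3
 A  0  0  1  2  2  3  3  3  3  3  3  3
 G  0  1  1  2  3  3  3  4  4  4  4  4
dp[8][11] = 4. One LCS (by backtracking along matches): CCTG.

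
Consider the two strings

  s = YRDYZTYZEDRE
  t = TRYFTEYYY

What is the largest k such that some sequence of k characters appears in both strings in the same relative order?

4

Let dp[i][j] be the LCS length of the first i characters of s and the first j characters of t. dp[i][j] = dp[i-1][j-1]+1 when the i-th and j-th characters match, else max(dp[i-1][j], dp[i][j-1]).
    ·  T  R  Y  F  T  E  Y  Y  Y
 ·  0  0  0  0  0  0  0  0  0  0
 Y  0  0  0  1  1  1  1  1  1  1
 R  0  0  1  1  1  1  1  1  1  1
 D  0  0  1  1  1  1  1  1  1  1
 Y  0  0  1  2  2  2  2  2  2  2
 Z  0  0  1  2  2  2  2  2  2  2
 T  0  1  1  2  2  3  3  3  3  3
 Y  0  1  1  2  2  3  3  4  4  4
 Z  0  1  1  2  2  3  3  4  4  4
 E  0  1  1  2  2  3  4  4  4  4
 D  0  1  1  2  2  3  4  4  4  4
 R  0  1  2  2  2  3  4  4  4  4
 E  0  1  2  2  2  3  4  4  4  4
dp[12][9] = 4. One LCS (by backtracking along matches): RYTY.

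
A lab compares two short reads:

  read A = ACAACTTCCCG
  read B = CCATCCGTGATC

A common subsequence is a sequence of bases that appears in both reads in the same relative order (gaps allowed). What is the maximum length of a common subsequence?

6

Let dp[i][j] be the LCS length of the first i bases of read A and the first j bases of read B. dp[i][j] = dp[i-1][j-1]+1 when the i-th and j-th bases match, else max(dp[i-1][j], dp[i][j-1]).
    ·  C  C  A  T  C  C  G  T  G  A  T  C
 ·  0  0  0  0  0  0  0  0  0  0  0  0  0
 A  0  0  0  1  1  1  1  1  1  1  1  1  1
 C  0  1  1  1  1  2  2  2  2  2  2  2  2
 A  0  1  1  2  2  2  2  2  2  2  3  3  3
 A  0  1  1  2  2  2  2  2  2  2  3  3  3
 C  0  1  2  2  2  3  3  3  3  3  3  3  4
 T  0  1  2  2  3  3  3  3  4  4  4  4  4
 T  0  1  2  2  3  3  3  3  4  4  4  5  5
 C  0  1  2  2  3  4  4  4  4  4  4  5  6
 C  0  1  2  2  3  4  5  5  5  5  5  5  6
 C  0  1  2  2  3  4  5  5  5  5  5  5  6
 G  0  1  2  2  3  4  5  6  6  6  6  6  6
dp[11][12] = 6. One LCS (by backtracking along matches): ACCTTC.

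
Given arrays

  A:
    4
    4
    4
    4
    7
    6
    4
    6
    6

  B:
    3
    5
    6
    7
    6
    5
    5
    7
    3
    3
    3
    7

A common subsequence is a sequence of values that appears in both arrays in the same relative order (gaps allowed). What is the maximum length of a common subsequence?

2

Match 7 at A[5]=B[4]; then 6 at A[6]=B[5] — 2 values in the same relative order in both. Since dp[9][12] = 2, nothing longer is possible.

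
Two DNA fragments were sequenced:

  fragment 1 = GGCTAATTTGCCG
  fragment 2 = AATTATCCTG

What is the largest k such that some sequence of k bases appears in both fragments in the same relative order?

8

Taking A (fragment 1 #5, fragment 2 #1), A (fragment 1 #6, fragment 2 #2), T (fragment 1 #7, fragment 2 #3), T (fragment 1 #8, fragment 2 #4), T (fragment 1 #9, fragment 2 #6), C (fragment 1 #11, fragment 2 #7), C (fragment 1 #12, fragment 2 #8), G (fragment 1 #13, fragment 2 #10) gives a common subsequence of length 8. Since dp[13][10] = 8, nothing longer is possible.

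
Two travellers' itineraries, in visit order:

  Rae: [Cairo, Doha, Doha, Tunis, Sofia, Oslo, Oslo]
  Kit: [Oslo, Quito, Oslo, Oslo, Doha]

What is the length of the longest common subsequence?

2

Match Oslo (Rae #6, Kit #3) → Oslo (Rae #7, Kit #4) — 2 stops in the same relative order in both. Since dp[7][5] = 2, nothing longer is possible.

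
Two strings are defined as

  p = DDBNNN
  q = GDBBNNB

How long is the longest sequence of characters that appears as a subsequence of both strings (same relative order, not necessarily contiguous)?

4

Let dp[i][j] be the LCS length of the first i characters of p and the first j characters of q. dp[i][j] = dp[i-1][j-1]+1 when the i-th and j-th characters match, else max(dp[i-1][j], dp[i][j-1]).
    ·  G  D  B  B  N  N  B
 ·  0  0  0  0  0  0  0  0
 D  0  0  1  1  1  1  1  1
 D  0  0  1  1  1  1  1  1
 B  0  0  1  2  2  2  2  2
 N  0  0  1  2  2  3  3  3
 N  0  0  1  2  2  3  4  4
 N  0  0  1  2  2  3  4  4
dp[6][7] = 4. One LCS (by backtracking along matches): DBNN.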